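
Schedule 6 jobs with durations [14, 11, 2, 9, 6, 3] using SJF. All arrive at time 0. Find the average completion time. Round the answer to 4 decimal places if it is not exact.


SJF order (ascending): [2, 3, 6, 9, 11, 14]
Completion times:
  Job 1: burst=2, C=2
  Job 2: burst=3, C=5
  Job 3: burst=6, C=11
  Job 4: burst=9, C=20
  Job 5: burst=11, C=31
  Job 6: burst=14, C=45
Average completion = 114/6 = 19.0

19.0


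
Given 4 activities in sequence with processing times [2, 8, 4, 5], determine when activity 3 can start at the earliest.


Activity 3 starts after activities 1 through 2 complete.
Predecessor durations: [2, 8]
ES = 2 + 8 = 10

10


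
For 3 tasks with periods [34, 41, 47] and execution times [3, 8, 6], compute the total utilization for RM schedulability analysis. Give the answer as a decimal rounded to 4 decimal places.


Compute individual utilizations (exact fractions):
  Task 1: C/T = 3/34 (approx. 0.0882)
  Task 2: C/T = 8/41 (approx. 0.1951)
  Task 3: C/T = 6/47 (approx. 0.1277)
Total utilization U = 3/34 + 8/41 + 6/47 = 26929/65518
Rounded to 4 decimal places: U = 0.4110
RM (Liu & Layland) bound for 3 tasks = 0.779763; compare with U = 26929/65518 (approx. 0.411017)
U <= bound, so schedulable by RM sufficient condition.

0.4110


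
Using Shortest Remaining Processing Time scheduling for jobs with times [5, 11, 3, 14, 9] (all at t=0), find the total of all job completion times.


Since all jobs arrive at t=0, SRPT equals SPT ordering.
SPT order: [3, 5, 9, 11, 14]
Completion times:
  Job 1: p=3, C=3
  Job 2: p=5, C=8
  Job 3: p=9, C=17
  Job 4: p=11, C=28
  Job 5: p=14, C=42
Total completion time = 3 + 8 + 17 + 28 + 42 = 98

98


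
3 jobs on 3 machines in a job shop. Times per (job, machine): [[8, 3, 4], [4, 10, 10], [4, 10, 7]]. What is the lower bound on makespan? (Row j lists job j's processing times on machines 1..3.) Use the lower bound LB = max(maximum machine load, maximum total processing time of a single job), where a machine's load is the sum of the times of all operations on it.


Machine loads:
  Machine 1: 8 + 4 + 4 = 16
  Machine 2: 3 + 10 + 10 = 23
  Machine 3: 4 + 10 + 7 = 21
Max machine load = 23
Job totals:
  Job 1: 15
  Job 2: 24
  Job 3: 21
Max job total = 24
Lower bound = max(23, 24) = 24

24


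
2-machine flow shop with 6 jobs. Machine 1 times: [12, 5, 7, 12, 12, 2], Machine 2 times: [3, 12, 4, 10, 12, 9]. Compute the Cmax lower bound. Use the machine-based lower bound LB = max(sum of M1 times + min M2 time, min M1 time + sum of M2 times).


LB1 = sum(M1 times) + min(M2 times) = 50 + 3 = 53
LB2 = min(M1 times) + sum(M2 times) = 2 + 50 = 52
Lower bound = max(LB1, LB2) = max(53, 52) = 53

53


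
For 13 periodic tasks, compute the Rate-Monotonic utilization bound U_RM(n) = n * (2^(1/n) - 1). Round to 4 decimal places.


Compute 2^(1/13) = 1.0547660765
Subtract 1: 1.0547660765 - 1 = 0.0547660765
Multiply by n: 13 * 0.0547660765 = 0.7119589945
Round to 4 dp: 0.7120

0.7120


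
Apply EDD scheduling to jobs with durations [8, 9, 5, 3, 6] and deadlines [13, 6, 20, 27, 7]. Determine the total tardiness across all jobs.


Sort by due date (EDD order): [(9, 6), (6, 7), (8, 13), (5, 20), (3, 27)]
Compute completion times and tardiness:
  Job 1: p=9, d=6, C=9, tardiness=max(0,9-6)=3
  Job 2: p=6, d=7, C=15, tardiness=max(0,15-7)=8
  Job 3: p=8, d=13, C=23, tardiness=max(0,23-13)=10
  Job 4: p=5, d=20, C=28, tardiness=max(0,28-20)=8
  Job 5: p=3, d=27, C=31, tardiness=max(0,31-27)=4
Total tardiness = 33

33


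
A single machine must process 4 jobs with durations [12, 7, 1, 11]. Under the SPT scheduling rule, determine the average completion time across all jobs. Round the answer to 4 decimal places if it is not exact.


Sort jobs by processing time (SPT order): [1, 7, 11, 12]
Compute completion times sequentially:
  Job 1: processing = 1, completes at 1
  Job 2: processing = 7, completes at 8
  Job 3: processing = 11, completes at 19
  Job 4: processing = 12, completes at 31
Sum of completion times = 59
Average completion time = 59/4 = 14.75

14.75


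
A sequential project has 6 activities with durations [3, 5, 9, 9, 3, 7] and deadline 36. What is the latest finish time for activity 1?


LF(activity 1) = deadline - sum of successor durations
Successors: activities 2 through 6 with durations [5, 9, 9, 3, 7]
Sum of successor durations = 33
LF = 36 - 33 = 3

3


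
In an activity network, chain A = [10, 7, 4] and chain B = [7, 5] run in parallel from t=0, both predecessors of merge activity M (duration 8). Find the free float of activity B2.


ES(B2) = sum of predecessors on chain B = 7
EF(B2) = ES + duration = 7 + 5 = 12
Successor of B2 is M. ES(M) = max(sum(A), sum(B)) = max(21, 12) = 21
Free float = ES(successor) - EF(current) = 21 - 12 = 9

9


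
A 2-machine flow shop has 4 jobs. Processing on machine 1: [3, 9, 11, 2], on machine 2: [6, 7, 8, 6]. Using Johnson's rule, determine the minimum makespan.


Apply Johnson's rule:
  Group 1 (a <= b): [(4, 2, 6), (1, 3, 6)]
  Group 2 (a > b): [(3, 11, 8), (2, 9, 7)]
Optimal job order: [4, 1, 3, 2]
Schedule:
  Job 4: M1 done at 2, M2 done at 8
  Job 1: M1 done at 5, M2 done at 14
  Job 3: M1 done at 16, M2 done at 24
  Job 2: M1 done at 25, M2 done at 32
Makespan = 32

32


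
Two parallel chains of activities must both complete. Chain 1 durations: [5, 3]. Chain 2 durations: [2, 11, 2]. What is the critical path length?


Path A total = 5 + 3 = 8
Path B total = 2 + 11 + 2 = 15
Critical path = longest path = max(8, 15) = 15

15


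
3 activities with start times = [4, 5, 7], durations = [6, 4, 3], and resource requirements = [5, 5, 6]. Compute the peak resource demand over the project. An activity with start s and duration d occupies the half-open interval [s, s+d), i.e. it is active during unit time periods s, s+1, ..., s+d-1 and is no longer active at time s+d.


Each activity i is active on [start_i, start_i + duration_i).
Compute total resource usage per time slot:
  t=0: active resources = [], total = 0
  t=1: active resources = [], total = 0
  t=2: active resources = [], total = 0
  t=3: active resources = [], total = 0
  t=4: active resources = [5], total = 5
  t=5: active resources = [5, 5], total = 10
  t=6: active resources = [5, 5], total = 10
  t=7: active resources = [5, 5, 6], total = 16
  t=8: active resources = [5, 5, 6], total = 16
  t=9: active resources = [5, 6], total = 11
Peak resource demand = 16

16


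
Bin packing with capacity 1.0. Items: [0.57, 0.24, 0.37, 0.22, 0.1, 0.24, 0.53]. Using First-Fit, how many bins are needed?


Place items sequentially using First-Fit:
  Item 0.57 -> new Bin 1
  Item 0.24 -> Bin 1 (now 0.81)
  Item 0.37 -> new Bin 2
  Item 0.22 -> Bin 2 (now 0.59)
  Item 0.1 -> Bin 1 (now 0.91)
  Item 0.24 -> Bin 2 (now 0.83)
  Item 0.53 -> new Bin 3
Total bins used = 3

3


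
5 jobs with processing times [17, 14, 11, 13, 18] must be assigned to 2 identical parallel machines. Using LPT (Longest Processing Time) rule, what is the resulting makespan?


Sort jobs in decreasing order (LPT): [18, 17, 14, 13, 11]
Assign each job to the least loaded machine:
  Machine 1: jobs [18, 13, 11], load = 42
  Machine 2: jobs [17, 14], load = 31
Makespan = max load = 42

42


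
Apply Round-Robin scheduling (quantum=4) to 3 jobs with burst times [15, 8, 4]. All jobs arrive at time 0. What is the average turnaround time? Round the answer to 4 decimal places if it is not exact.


Time quantum = 4
Execution trace:
  J1 runs 4 units, time = 4
  J2 runs 4 units, time = 8
  J3 runs 4 units, time = 12
  J1 runs 4 units, time = 16
  J2 runs 4 units, time = 20
  J1 runs 4 units, time = 24
  J1 runs 3 units, time = 27
Finish times: [27, 20, 12]
Average turnaround = 59/3 = 19.6667

19.6667


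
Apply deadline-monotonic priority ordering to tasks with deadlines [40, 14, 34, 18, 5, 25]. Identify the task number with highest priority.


Sort tasks by relative deadline (ascending):
  Task 5: deadline = 5
  Task 2: deadline = 14
  Task 4: deadline = 18
  Task 6: deadline = 25
  Task 3: deadline = 34
  Task 1: deadline = 40
Priority order (highest first): [5, 2, 4, 6, 3, 1]
Highest priority task = 5

5


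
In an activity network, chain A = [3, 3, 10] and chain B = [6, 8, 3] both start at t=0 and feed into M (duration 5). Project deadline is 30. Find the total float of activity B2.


Forward pass: ES(B2) = sum of predecessors on chain B = 6
EF = ES + duration = 6 + 8 = 14
Backward pass: LF(M) = deadline = 30; LS(M) = 30 - 5 = 25
LF(B2) = LS(M) - sum(successors on chain B) = 25 - 3 = 22
LS = LF - duration = 22 - 8 = 14
Total float = LS - ES = 14 - 6 = 8

8


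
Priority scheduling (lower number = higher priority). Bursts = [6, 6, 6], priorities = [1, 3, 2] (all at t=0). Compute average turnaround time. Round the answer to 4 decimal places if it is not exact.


Sort by priority (ascending = highest first):
Order: [(1, 6), (2, 6), (3, 6)]
Completion times:
  Priority 1, burst=6, C=6
  Priority 2, burst=6, C=12
  Priority 3, burst=6, C=18
Average turnaround = 36/3 = 12.0

12.0


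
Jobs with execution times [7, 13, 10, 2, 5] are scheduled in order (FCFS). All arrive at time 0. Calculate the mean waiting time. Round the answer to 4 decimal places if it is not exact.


FCFS order (as given): [7, 13, 10, 2, 5]
Waiting times:
  Job 1: wait = 0
  Job 2: wait = 7
  Job 3: wait = 20
  Job 4: wait = 30
  Job 5: wait = 32
Sum of waiting times = 89
Average waiting time = 89/5 = 17.8

17.8


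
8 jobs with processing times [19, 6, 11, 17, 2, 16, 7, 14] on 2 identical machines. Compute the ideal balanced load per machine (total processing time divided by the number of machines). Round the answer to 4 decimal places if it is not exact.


Total processing time = 19 + 6 + 11 + 17 + 2 + 16 + 7 + 14 = 92
Number of machines = 2
Ideal balanced load = 92 / 2 = 46.0

46.0


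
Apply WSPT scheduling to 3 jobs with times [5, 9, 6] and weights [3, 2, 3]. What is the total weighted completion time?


Compute p/w ratios and sort ascending (WSPT): [(5, 3), (6, 3), (9, 2)]
Compute weighted completion times:
  Job (p=5,w=3): C=5, w*C=3*5=15
  Job (p=6,w=3): C=11, w*C=3*11=33
  Job (p=9,w=2): C=20, w*C=2*20=40
Total weighted completion time = 88

88


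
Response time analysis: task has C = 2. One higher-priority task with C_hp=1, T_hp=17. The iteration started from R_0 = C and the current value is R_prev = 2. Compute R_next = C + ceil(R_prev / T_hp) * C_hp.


R_next = C + ceil(R_prev / T_hp) * C_hp
ceil(2 / 17) = ceil(0.1176) = 1
Interference = 1 * 1 = 1
R_next = 2 + 1 = 3

3


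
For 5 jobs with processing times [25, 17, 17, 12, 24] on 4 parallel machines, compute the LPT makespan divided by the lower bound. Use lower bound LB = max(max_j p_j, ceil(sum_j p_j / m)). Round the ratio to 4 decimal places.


LPT order: [25, 24, 17, 17, 12]
Machine loads after assignment: [25, 24, 29, 17]
LPT makespan = 29
Lower bound = max(max_job, ceil(total/4)) = max(25, 24) = 25
Ratio = 29 / 25 = 1.16

1.16


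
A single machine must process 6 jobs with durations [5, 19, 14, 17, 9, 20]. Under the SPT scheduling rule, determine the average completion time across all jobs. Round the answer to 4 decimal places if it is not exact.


Sort jobs by processing time (SPT order): [5, 9, 14, 17, 19, 20]
Compute completion times sequentially:
  Job 1: processing = 5, completes at 5
  Job 2: processing = 9, completes at 14
  Job 3: processing = 14, completes at 28
  Job 4: processing = 17, completes at 45
  Job 5: processing = 19, completes at 64
  Job 6: processing = 20, completes at 84
Sum of completion times = 240
Average completion time = 240/6 = 40.0

40.0


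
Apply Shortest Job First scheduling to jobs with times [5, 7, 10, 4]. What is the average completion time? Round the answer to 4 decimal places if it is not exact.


SJF order (ascending): [4, 5, 7, 10]
Completion times:
  Job 1: burst=4, C=4
  Job 2: burst=5, C=9
  Job 3: burst=7, C=16
  Job 4: burst=10, C=26
Average completion = 55/4 = 13.75

13.75


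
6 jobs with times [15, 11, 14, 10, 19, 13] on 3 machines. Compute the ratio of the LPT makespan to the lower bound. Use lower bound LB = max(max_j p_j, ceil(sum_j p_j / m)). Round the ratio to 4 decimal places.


LPT order: [19, 15, 14, 13, 11, 10]
Machine loads after assignment: [29, 26, 27]
LPT makespan = 29
Lower bound = max(max_job, ceil(total/3)) = max(19, 28) = 28
Ratio = 29 / 28 = 1.0357

1.0357


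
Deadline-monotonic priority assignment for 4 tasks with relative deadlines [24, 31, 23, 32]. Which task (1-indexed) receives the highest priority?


Sort tasks by relative deadline (ascending):
  Task 3: deadline = 23
  Task 1: deadline = 24
  Task 2: deadline = 31
  Task 4: deadline = 32
Priority order (highest first): [3, 1, 2, 4]
Highest priority task = 3

3


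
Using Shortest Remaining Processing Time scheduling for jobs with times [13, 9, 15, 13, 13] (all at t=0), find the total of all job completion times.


Since all jobs arrive at t=0, SRPT equals SPT ordering.
SPT order: [9, 13, 13, 13, 15]
Completion times:
  Job 1: p=9, C=9
  Job 2: p=13, C=22
  Job 3: p=13, C=35
  Job 4: p=13, C=48
  Job 5: p=15, C=63
Total completion time = 9 + 22 + 35 + 48 + 63 = 177

177


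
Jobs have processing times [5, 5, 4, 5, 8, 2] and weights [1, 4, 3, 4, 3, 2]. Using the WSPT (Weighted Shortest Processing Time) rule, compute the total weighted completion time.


Compute p/w ratios and sort ascending (WSPT): [(2, 2), (5, 4), (5, 4), (4, 3), (8, 3), (5, 1)]
Compute weighted completion times:
  Job (p=2,w=2): C=2, w*C=2*2=4
  Job (p=5,w=4): C=7, w*C=4*7=28
  Job (p=5,w=4): C=12, w*C=4*12=48
  Job (p=4,w=3): C=16, w*C=3*16=48
  Job (p=8,w=3): C=24, w*C=3*24=72
  Job (p=5,w=1): C=29, w*C=1*29=29
Total weighted completion time = 229

229


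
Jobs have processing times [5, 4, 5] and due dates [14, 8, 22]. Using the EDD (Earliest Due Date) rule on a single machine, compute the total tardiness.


Sort by due date (EDD order): [(4, 8), (5, 14), (5, 22)]
Compute completion times and tardiness:
  Job 1: p=4, d=8, C=4, tardiness=max(0,4-8)=0
  Job 2: p=5, d=14, C=9, tardiness=max(0,9-14)=0
  Job 3: p=5, d=22, C=14, tardiness=max(0,14-22)=0
Total tardiness = 0

0


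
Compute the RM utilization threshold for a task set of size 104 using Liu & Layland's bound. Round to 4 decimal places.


Compute 2^(1/104) = 1.0066871365
Subtract 1: 1.0066871365 - 1 = 0.0066871365
Multiply by n: 104 * 0.0066871365 = 0.6954621960
Round to 4 dp: 0.6955

0.6955


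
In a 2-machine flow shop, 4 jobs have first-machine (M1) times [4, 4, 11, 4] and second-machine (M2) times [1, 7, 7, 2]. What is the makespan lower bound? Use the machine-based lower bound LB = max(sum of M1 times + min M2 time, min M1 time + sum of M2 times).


LB1 = sum(M1 times) + min(M2 times) = 23 + 1 = 24
LB2 = min(M1 times) + sum(M2 times) = 4 + 17 = 21
Lower bound = max(LB1, LB2) = max(24, 21) = 24

24


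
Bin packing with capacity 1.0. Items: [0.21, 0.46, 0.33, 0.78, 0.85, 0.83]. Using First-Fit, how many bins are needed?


Place items sequentially using First-Fit:
  Item 0.21 -> new Bin 1
  Item 0.46 -> Bin 1 (now 0.67)
  Item 0.33 -> Bin 1 (now 1.0)
  Item 0.78 -> new Bin 2
  Item 0.85 -> new Bin 3
  Item 0.83 -> new Bin 4
Total bins used = 4

4


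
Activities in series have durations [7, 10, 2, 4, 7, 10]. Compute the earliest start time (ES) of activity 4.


Activity 4 starts after activities 1 through 3 complete.
Predecessor durations: [7, 10, 2]
ES = 7 + 10 + 2 = 19

19


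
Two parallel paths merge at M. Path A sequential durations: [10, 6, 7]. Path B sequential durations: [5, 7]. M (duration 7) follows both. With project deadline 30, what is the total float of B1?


Forward pass: ES(B1) = sum of predecessors on chain B = 0
EF = ES + duration = 0 + 5 = 5
Backward pass: LF(M) = deadline = 30; LS(M) = 30 - 7 = 23
LF(B1) = LS(M) - sum(successors on chain B) = 23 - 7 = 16
LS = LF - duration = 16 - 5 = 11
Total float = LS - ES = 11 - 0 = 11

11


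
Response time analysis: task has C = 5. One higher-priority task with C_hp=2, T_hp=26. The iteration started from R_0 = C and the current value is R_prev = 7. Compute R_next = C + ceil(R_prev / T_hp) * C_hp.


R_next = C + ceil(R_prev / T_hp) * C_hp
ceil(7 / 26) = ceil(0.2692) = 1
Interference = 1 * 2 = 2
R_next = 5 + 2 = 7
R_next = R_prev, so the iteration has converged (response time = 7).

7


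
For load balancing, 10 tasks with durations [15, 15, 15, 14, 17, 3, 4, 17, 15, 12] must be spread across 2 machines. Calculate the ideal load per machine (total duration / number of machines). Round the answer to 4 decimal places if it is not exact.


Total processing time = 15 + 15 + 15 + 14 + 17 + 3 + 4 + 17 + 15 + 12 = 127
Number of machines = 2
Ideal balanced load = 127 / 2 = 63.5

63.5


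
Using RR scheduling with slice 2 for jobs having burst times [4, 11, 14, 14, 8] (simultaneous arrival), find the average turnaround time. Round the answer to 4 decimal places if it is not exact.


Time quantum = 2
Execution trace:
  J1 runs 2 units, time = 2
  J2 runs 2 units, time = 4
  J3 runs 2 units, time = 6
  J4 runs 2 units, time = 8
  J5 runs 2 units, time = 10
  J1 runs 2 units, time = 12
  J2 runs 2 units, time = 14
  J3 runs 2 units, time = 16
  J4 runs 2 units, time = 18
  J5 runs 2 units, time = 20
  J2 runs 2 units, time = 22
  J3 runs 2 units, time = 24
  J4 runs 2 units, time = 26
  J5 runs 2 units, time = 28
  J2 runs 2 units, time = 30
  J3 runs 2 units, time = 32
  J4 runs 2 units, time = 34
  J5 runs 2 units, time = 36
  J2 runs 2 units, time = 38
  J3 runs 2 units, time = 40
  J4 runs 2 units, time = 42
  J2 runs 1 units, time = 43
  J3 runs 2 units, time = 45
  J4 runs 2 units, time = 47
  J3 runs 2 units, time = 49
  J4 runs 2 units, time = 51
Finish times: [12, 43, 49, 51, 36]
Average turnaround = 191/5 = 38.2

38.2


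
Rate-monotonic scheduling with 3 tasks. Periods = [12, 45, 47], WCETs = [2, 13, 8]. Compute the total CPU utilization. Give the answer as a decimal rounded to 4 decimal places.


Compute individual utilizations (exact fractions):
  Task 1: C/T = 2/12 = 1/6 (approx. 0.1667)
  Task 2: C/T = 13/45 (approx. 0.2889)
  Task 3: C/T = 8/47 (approx. 0.1702)
Total utilization U = 1/6 + 13/45 + 8/47 = 2647/4230
Rounded to 4 decimal places: U = 0.6258
RM (Liu & Layland) bound for 3 tasks = 0.779763; compare with U = 2647/4230 (approx. 0.625768)
U <= bound, so schedulable by RM sufficient condition.

0.6258


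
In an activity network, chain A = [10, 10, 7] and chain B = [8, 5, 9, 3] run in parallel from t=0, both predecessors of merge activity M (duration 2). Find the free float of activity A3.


ES(A3) = sum of predecessors on chain A = 20
EF(A3) = ES + duration = 20 + 7 = 27
Successor of A3 is M. ES(M) = max(sum(A), sum(B)) = max(27, 25) = 27
Free float = ES(successor) - EF(current) = 27 - 27 = 0

0


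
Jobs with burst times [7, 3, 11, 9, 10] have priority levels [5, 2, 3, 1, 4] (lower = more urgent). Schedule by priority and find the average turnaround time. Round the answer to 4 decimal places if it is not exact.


Sort by priority (ascending = highest first):
Order: [(1, 9), (2, 3), (3, 11), (4, 10), (5, 7)]
Completion times:
  Priority 1, burst=9, C=9
  Priority 2, burst=3, C=12
  Priority 3, burst=11, C=23
  Priority 4, burst=10, C=33
  Priority 5, burst=7, C=40
Average turnaround = 117/5 = 23.4

23.4


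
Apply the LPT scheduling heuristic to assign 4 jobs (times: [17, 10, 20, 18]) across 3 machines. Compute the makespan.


Sort jobs in decreasing order (LPT): [20, 18, 17, 10]
Assign each job to the least loaded machine:
  Machine 1: jobs [20], load = 20
  Machine 2: jobs [18], load = 18
  Machine 3: jobs [17, 10], load = 27
Makespan = max load = 27

27


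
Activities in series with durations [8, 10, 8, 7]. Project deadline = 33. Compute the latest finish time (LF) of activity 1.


LF(activity 1) = deadline - sum of successor durations
Successors: activities 2 through 4 with durations [10, 8, 7]
Sum of successor durations = 25
LF = 33 - 25 = 8

8


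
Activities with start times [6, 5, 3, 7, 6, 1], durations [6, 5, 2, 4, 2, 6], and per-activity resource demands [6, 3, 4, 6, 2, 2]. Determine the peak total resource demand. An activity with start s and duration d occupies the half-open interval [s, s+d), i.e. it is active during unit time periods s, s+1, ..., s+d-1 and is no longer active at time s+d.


Each activity i is active on [start_i, start_i + duration_i).
Compute total resource usage per time slot:
  t=0: active resources = [], total = 0
  t=1: active resources = [2], total = 2
  t=2: active resources = [2], total = 2
  t=3: active resources = [4, 2], total = 6
  t=4: active resources = [4, 2], total = 6
  t=5: active resources = [3, 2], total = 5
  t=6: active resources = [6, 3, 2, 2], total = 13
  t=7: active resources = [6, 3, 6, 2], total = 17
  t=8: active resources = [6, 3, 6], total = 15
  t=9: active resources = [6, 3, 6], total = 15
  t=10: active resources = [6, 6], total = 12
  t=11: active resources = [6], total = 6
Peak resource demand = 17

17


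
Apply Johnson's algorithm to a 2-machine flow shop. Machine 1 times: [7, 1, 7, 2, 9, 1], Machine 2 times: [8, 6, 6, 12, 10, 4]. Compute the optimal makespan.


Apply Johnson's rule:
  Group 1 (a <= b): [(2, 1, 6), (6, 1, 4), (4, 2, 12), (1, 7, 8), (5, 9, 10)]
  Group 2 (a > b): [(3, 7, 6)]
Optimal job order: [2, 6, 4, 1, 5, 3]
Schedule:
  Job 2: M1 done at 1, M2 done at 7
  Job 6: M1 done at 2, M2 done at 11
  Job 4: M1 done at 4, M2 done at 23
  Job 1: M1 done at 11, M2 done at 31
  Job 5: M1 done at 20, M2 done at 41
  Job 3: M1 done at 27, M2 done at 47
Makespan = 47

47


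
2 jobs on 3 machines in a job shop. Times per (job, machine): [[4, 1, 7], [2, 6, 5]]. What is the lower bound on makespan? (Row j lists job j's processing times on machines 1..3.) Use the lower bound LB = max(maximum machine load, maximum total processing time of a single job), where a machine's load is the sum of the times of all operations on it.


Machine loads:
  Machine 1: 4 + 2 = 6
  Machine 2: 1 + 6 = 7
  Machine 3: 7 + 5 = 12
Max machine load = 12
Job totals:
  Job 1: 12
  Job 2: 13
Max job total = 13
Lower bound = max(12, 13) = 13

13


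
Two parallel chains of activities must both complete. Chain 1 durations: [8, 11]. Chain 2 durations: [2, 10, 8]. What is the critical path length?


Path A total = 8 + 11 = 19
Path B total = 2 + 10 + 8 = 20
Critical path = longest path = max(19, 20) = 20

20


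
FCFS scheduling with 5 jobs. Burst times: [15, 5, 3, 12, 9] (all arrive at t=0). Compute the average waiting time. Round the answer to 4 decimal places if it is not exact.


FCFS order (as given): [15, 5, 3, 12, 9]
Waiting times:
  Job 1: wait = 0
  Job 2: wait = 15
  Job 3: wait = 20
  Job 4: wait = 23
  Job 5: wait = 35
Sum of waiting times = 93
Average waiting time = 93/5 = 18.6

18.6


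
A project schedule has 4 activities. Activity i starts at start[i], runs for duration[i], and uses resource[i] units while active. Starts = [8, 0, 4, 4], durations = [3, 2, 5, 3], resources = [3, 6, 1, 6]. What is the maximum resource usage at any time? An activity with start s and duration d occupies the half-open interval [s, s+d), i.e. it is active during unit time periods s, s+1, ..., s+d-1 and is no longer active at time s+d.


Each activity i is active on [start_i, start_i + duration_i).
Compute total resource usage per time slot:
  t=0: active resources = [6], total = 6
  t=1: active resources = [6], total = 6
  t=2: active resources = [], total = 0
  t=3: active resources = [], total = 0
  t=4: active resources = [1, 6], total = 7
  t=5: active resources = [1, 6], total = 7
  t=6: active resources = [1, 6], total = 7
  t=7: active resources = [1], total = 1
  t=8: active resources = [3, 1], total = 4
  t=9: active resources = [3], total = 3
  t=10: active resources = [3], total = 3
Peak resource demand = 7

7


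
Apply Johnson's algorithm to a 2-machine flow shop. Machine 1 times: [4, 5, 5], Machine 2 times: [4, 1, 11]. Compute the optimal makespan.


Apply Johnson's rule:
  Group 1 (a <= b): [(1, 4, 4), (3, 5, 11)]
  Group 2 (a > b): [(2, 5, 1)]
Optimal job order: [1, 3, 2]
Schedule:
  Job 1: M1 done at 4, M2 done at 8
  Job 3: M1 done at 9, M2 done at 20
  Job 2: M1 done at 14, M2 done at 21
Makespan = 21

21


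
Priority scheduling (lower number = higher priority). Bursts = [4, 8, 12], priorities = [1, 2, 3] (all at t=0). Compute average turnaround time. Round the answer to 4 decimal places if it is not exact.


Sort by priority (ascending = highest first):
Order: [(1, 4), (2, 8), (3, 12)]
Completion times:
  Priority 1, burst=4, C=4
  Priority 2, burst=8, C=12
  Priority 3, burst=12, C=24
Average turnaround = 40/3 = 13.3333

13.3333


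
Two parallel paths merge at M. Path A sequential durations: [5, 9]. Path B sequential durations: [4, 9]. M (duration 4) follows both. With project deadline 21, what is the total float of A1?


Forward pass: ES(A1) = sum of predecessors on chain A = 0
EF = ES + duration = 0 + 5 = 5
Backward pass: LF(M) = deadline = 21; LS(M) = 21 - 4 = 17
LF(A1) = LS(M) - sum(successors on chain A) = 17 - 9 = 8
LS = LF - duration = 8 - 5 = 3
Total float = LS - ES = 3 - 0 = 3

3


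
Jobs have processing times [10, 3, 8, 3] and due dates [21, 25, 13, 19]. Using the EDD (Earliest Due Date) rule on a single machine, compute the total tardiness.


Sort by due date (EDD order): [(8, 13), (3, 19), (10, 21), (3, 25)]
Compute completion times and tardiness:
  Job 1: p=8, d=13, C=8, tardiness=max(0,8-13)=0
  Job 2: p=3, d=19, C=11, tardiness=max(0,11-19)=0
  Job 3: p=10, d=21, C=21, tardiness=max(0,21-21)=0
  Job 4: p=3, d=25, C=24, tardiness=max(0,24-25)=0
Total tardiness = 0

0


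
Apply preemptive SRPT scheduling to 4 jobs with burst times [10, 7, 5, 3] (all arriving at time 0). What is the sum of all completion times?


Since all jobs arrive at t=0, SRPT equals SPT ordering.
SPT order: [3, 5, 7, 10]
Completion times:
  Job 1: p=3, C=3
  Job 2: p=5, C=8
  Job 3: p=7, C=15
  Job 4: p=10, C=25
Total completion time = 3 + 8 + 15 + 25 = 51

51


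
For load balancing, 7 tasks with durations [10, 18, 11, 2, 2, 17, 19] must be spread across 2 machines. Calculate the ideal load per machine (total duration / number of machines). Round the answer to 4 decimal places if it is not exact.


Total processing time = 10 + 18 + 11 + 2 + 2 + 17 + 19 = 79
Number of machines = 2
Ideal balanced load = 79 / 2 = 39.5

39.5


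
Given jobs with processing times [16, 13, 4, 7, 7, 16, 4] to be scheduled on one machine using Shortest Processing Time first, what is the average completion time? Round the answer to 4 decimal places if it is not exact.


Sort jobs by processing time (SPT order): [4, 4, 7, 7, 13, 16, 16]
Compute completion times sequentially:
  Job 1: processing = 4, completes at 4
  Job 2: processing = 4, completes at 8
  Job 3: processing = 7, completes at 15
  Job 4: processing = 7, completes at 22
  Job 5: processing = 13, completes at 35
  Job 6: processing = 16, completes at 51
  Job 7: processing = 16, completes at 67
Sum of completion times = 202
Average completion time = 202/7 = 28.8571

28.8571


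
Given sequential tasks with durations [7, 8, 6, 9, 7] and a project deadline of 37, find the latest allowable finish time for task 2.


LF(activity 2) = deadline - sum of successor durations
Successors: activities 3 through 5 with durations [6, 9, 7]
Sum of successor durations = 22
LF = 37 - 22 = 15

15


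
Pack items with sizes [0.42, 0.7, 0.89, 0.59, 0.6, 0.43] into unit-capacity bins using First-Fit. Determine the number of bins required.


Place items sequentially using First-Fit:
  Item 0.42 -> new Bin 1
  Item 0.7 -> new Bin 2
  Item 0.89 -> new Bin 3
  Item 0.59 -> new Bin 4
  Item 0.6 -> new Bin 5
  Item 0.43 -> Bin 1 (now 0.85)
Total bins used = 5

5


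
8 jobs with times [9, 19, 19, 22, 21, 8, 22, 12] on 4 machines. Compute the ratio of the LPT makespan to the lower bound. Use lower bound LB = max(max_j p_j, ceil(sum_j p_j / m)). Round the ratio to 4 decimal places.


LPT order: [22, 22, 21, 19, 19, 12, 9, 8]
Machine loads after assignment: [31, 30, 33, 38]
LPT makespan = 38
Lower bound = max(max_job, ceil(total/4)) = max(22, 33) = 33
Ratio = 38 / 33 = 1.1515

1.1515


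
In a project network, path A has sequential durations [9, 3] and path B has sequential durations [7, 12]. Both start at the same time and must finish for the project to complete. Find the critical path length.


Path A total = 9 + 3 = 12
Path B total = 7 + 12 = 19
Critical path = longest path = max(12, 19) = 19

19


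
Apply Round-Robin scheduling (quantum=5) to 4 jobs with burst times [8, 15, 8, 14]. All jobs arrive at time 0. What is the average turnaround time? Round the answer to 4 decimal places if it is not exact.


Time quantum = 5
Execution trace:
  J1 runs 5 units, time = 5
  J2 runs 5 units, time = 10
  J3 runs 5 units, time = 15
  J4 runs 5 units, time = 20
  J1 runs 3 units, time = 23
  J2 runs 5 units, time = 28
  J3 runs 3 units, time = 31
  J4 runs 5 units, time = 36
  J2 runs 5 units, time = 41
  J4 runs 4 units, time = 45
Finish times: [23, 41, 31, 45]
Average turnaround = 140/4 = 35.0

35.0


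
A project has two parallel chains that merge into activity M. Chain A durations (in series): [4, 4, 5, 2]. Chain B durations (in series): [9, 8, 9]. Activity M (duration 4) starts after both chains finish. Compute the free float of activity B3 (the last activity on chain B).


ES(B3) = sum of predecessors on chain B = 17
EF(B3) = ES + duration = 17 + 9 = 26
Successor of B3 is M. ES(M) = max(sum(A), sum(B)) = max(15, 26) = 26
Free float = ES(successor) - EF(current) = 26 - 26 = 0

0


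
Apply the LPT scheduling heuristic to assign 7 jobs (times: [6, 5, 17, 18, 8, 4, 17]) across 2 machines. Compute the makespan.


Sort jobs in decreasing order (LPT): [18, 17, 17, 8, 6, 5, 4]
Assign each job to the least loaded machine:
  Machine 1: jobs [18, 8, 6, 5], load = 37
  Machine 2: jobs [17, 17, 4], load = 38
Makespan = max load = 38

38


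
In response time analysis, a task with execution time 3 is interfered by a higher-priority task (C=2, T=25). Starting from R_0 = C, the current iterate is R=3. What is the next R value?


R_next = C + ceil(R_prev / T_hp) * C_hp
ceil(3 / 25) = ceil(0.12) = 1
Interference = 1 * 2 = 2
R_next = 3 + 2 = 5

5


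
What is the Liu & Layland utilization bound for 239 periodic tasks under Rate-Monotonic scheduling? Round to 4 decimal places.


Compute 2^(1/239) = 1.0029044070
Subtract 1: 1.0029044070 - 1 = 0.0029044070
Multiply by n: 239 * 0.0029044070 = 0.6941532730
Round to 4 dp: 0.6942

0.6942


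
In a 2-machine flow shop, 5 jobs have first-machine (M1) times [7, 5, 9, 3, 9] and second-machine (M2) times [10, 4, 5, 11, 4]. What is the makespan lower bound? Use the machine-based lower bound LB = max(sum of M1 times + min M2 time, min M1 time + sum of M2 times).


LB1 = sum(M1 times) + min(M2 times) = 33 + 4 = 37
LB2 = min(M1 times) + sum(M2 times) = 3 + 34 = 37
Lower bound = max(LB1, LB2) = max(37, 37) = 37

37


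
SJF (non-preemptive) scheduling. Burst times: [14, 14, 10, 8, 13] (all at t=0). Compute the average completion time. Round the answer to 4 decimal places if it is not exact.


SJF order (ascending): [8, 10, 13, 14, 14]
Completion times:
  Job 1: burst=8, C=8
  Job 2: burst=10, C=18
  Job 3: burst=13, C=31
  Job 4: burst=14, C=45
  Job 5: burst=14, C=59
Average completion = 161/5 = 32.2

32.2


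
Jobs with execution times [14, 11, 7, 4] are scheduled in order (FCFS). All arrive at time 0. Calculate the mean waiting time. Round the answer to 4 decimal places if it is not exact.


FCFS order (as given): [14, 11, 7, 4]
Waiting times:
  Job 1: wait = 0
  Job 2: wait = 14
  Job 3: wait = 25
  Job 4: wait = 32
Sum of waiting times = 71
Average waiting time = 71/4 = 17.75

17.75


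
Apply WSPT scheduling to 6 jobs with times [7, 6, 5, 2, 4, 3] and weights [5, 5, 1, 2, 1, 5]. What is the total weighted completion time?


Compute p/w ratios and sort ascending (WSPT): [(3, 5), (2, 2), (6, 5), (7, 5), (4, 1), (5, 1)]
Compute weighted completion times:
  Job (p=3,w=5): C=3, w*C=5*3=15
  Job (p=2,w=2): C=5, w*C=2*5=10
  Job (p=6,w=5): C=11, w*C=5*11=55
  Job (p=7,w=5): C=18, w*C=5*18=90
  Job (p=4,w=1): C=22, w*C=1*22=22
  Job (p=5,w=1): C=27, w*C=1*27=27
Total weighted completion time = 219

219


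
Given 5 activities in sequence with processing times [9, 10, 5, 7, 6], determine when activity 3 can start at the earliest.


Activity 3 starts after activities 1 through 2 complete.
Predecessor durations: [9, 10]
ES = 9 + 10 = 19

19


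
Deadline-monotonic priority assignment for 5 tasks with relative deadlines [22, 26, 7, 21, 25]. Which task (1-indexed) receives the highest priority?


Sort tasks by relative deadline (ascending):
  Task 3: deadline = 7
  Task 4: deadline = 21
  Task 1: deadline = 22
  Task 5: deadline = 25
  Task 2: deadline = 26
Priority order (highest first): [3, 4, 1, 5, 2]
Highest priority task = 3

3


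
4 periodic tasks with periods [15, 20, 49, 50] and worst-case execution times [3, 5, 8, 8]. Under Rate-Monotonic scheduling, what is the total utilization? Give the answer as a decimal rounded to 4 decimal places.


Compute individual utilizations (exact fractions):
  Task 1: C/T = 3/15 = 1/5 (approx. 0.2)
  Task 2: C/T = 5/20 = 1/4 (approx. 0.25)
  Task 3: C/T = 8/49 (approx. 0.1633)
  Task 4: C/T = 8/50 = 4/25 (approx. 0.16)
Total utilization U = 1/5 + 1/4 + 8/49 + 4/25 = 3789/4900
Rounded to 4 decimal places: U = 0.7733
RM (Liu & Layland) bound for 4 tasks = 0.756828; compare with U = 3789/4900 (approx. 0.773265)
bound < U <= 1, so the RM sufficient condition is not met (inconclusive; an exact test such as response-time analysis is needed).

0.7733


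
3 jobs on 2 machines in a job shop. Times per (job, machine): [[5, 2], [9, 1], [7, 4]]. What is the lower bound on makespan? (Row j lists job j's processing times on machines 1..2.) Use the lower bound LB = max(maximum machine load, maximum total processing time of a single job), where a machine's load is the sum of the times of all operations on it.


Machine loads:
  Machine 1: 5 + 9 + 7 = 21
  Machine 2: 2 + 1 + 4 = 7
Max machine load = 21
Job totals:
  Job 1: 7
  Job 2: 10
  Job 3: 11
Max job total = 11
Lower bound = max(21, 11) = 21

21


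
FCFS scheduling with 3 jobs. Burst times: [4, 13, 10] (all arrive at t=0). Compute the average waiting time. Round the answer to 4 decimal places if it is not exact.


FCFS order (as given): [4, 13, 10]
Waiting times:
  Job 1: wait = 0
  Job 2: wait = 4
  Job 3: wait = 17
Sum of waiting times = 21
Average waiting time = 21/3 = 7.0

7.0


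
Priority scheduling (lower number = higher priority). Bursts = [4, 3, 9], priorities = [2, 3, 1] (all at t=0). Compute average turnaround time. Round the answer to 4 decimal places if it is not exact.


Sort by priority (ascending = highest first):
Order: [(1, 9), (2, 4), (3, 3)]
Completion times:
  Priority 1, burst=9, C=9
  Priority 2, burst=4, C=13
  Priority 3, burst=3, C=16
Average turnaround = 38/3 = 12.6667

12.6667


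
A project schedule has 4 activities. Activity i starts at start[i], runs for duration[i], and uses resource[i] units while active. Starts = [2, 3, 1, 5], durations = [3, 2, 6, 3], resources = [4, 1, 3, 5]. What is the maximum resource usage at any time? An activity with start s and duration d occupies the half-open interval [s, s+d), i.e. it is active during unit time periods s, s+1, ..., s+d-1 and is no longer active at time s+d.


Each activity i is active on [start_i, start_i + duration_i).
Compute total resource usage per time slot:
  t=0: active resources = [], total = 0
  t=1: active resources = [3], total = 3
  t=2: active resources = [4, 3], total = 7
  t=3: active resources = [4, 1, 3], total = 8
  t=4: active resources = [4, 1, 3], total = 8
  t=5: active resources = [3, 5], total = 8
  t=6: active resources = [3, 5], total = 8
  t=7: active resources = [5], total = 5
Peak resource demand = 8

8


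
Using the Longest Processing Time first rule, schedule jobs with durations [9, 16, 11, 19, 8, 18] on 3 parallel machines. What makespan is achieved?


Sort jobs in decreasing order (LPT): [19, 18, 16, 11, 9, 8]
Assign each job to the least loaded machine:
  Machine 1: jobs [19, 8], load = 27
  Machine 2: jobs [18, 9], load = 27
  Machine 3: jobs [16, 11], load = 27
Makespan = max load = 27

27


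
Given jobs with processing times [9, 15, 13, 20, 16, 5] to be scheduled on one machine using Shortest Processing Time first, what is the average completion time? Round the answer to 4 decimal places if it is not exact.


Sort jobs by processing time (SPT order): [5, 9, 13, 15, 16, 20]
Compute completion times sequentially:
  Job 1: processing = 5, completes at 5
  Job 2: processing = 9, completes at 14
  Job 3: processing = 13, completes at 27
  Job 4: processing = 15, completes at 42
  Job 5: processing = 16, completes at 58
  Job 6: processing = 20, completes at 78
Sum of completion times = 224
Average completion time = 224/6 = 37.3333

37.3333


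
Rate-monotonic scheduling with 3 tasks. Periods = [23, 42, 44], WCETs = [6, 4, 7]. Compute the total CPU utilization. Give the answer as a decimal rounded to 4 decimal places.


Compute individual utilizations (exact fractions):
  Task 1: C/T = 6/23 (approx. 0.2609)
  Task 2: C/T = 4/42 = 2/21 (approx. 0.0952)
  Task 3: C/T = 7/44 (approx. 0.1591)
Total utilization U = 6/23 + 2/21 + 7/44 = 10949/21252
Rounded to 4 decimal places: U = 0.5152
RM (Liu & Layland) bound for 3 tasks = 0.779763; compare with U = 10949/21252 (approx. 0.515199)
U <= bound, so schedulable by RM sufficient condition.

0.5152


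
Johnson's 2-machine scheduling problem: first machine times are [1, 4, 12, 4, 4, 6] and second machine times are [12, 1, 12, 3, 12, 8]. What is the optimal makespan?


Apply Johnson's rule:
  Group 1 (a <= b): [(1, 1, 12), (5, 4, 12), (6, 6, 8), (3, 12, 12)]
  Group 2 (a > b): [(4, 4, 3), (2, 4, 1)]
Optimal job order: [1, 5, 6, 3, 4, 2]
Schedule:
  Job 1: M1 done at 1, M2 done at 13
  Job 5: M1 done at 5, M2 done at 25
  Job 6: M1 done at 11, M2 done at 33
  Job 3: M1 done at 23, M2 done at 45
  Job 4: M1 done at 27, M2 done at 48
  Job 2: M1 done at 31, M2 done at 49
Makespan = 49

49


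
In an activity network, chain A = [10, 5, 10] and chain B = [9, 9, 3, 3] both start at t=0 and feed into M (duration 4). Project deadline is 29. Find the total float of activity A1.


Forward pass: ES(A1) = sum of predecessors on chain A = 0
EF = ES + duration = 0 + 10 = 10
Backward pass: LF(M) = deadline = 29; LS(M) = 29 - 4 = 25
LF(A1) = LS(M) - sum(successors on chain A) = 25 - 15 = 10
LS = LF - duration = 10 - 10 = 0
Total float = LS - ES = 0 - 0 = 0

0


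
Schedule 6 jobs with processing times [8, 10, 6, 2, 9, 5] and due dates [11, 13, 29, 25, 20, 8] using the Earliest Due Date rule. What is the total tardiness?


Sort by due date (EDD order): [(5, 8), (8, 11), (10, 13), (9, 20), (2, 25), (6, 29)]
Compute completion times and tardiness:
  Job 1: p=5, d=8, C=5, tardiness=max(0,5-8)=0
  Job 2: p=8, d=11, C=13, tardiness=max(0,13-11)=2
  Job 3: p=10, d=13, C=23, tardiness=max(0,23-13)=10
  Job 4: p=9, d=20, C=32, tardiness=max(0,32-20)=12
  Job 5: p=2, d=25, C=34, tardiness=max(0,34-25)=9
  Job 6: p=6, d=29, C=40, tardiness=max(0,40-29)=11
Total tardiness = 44

44


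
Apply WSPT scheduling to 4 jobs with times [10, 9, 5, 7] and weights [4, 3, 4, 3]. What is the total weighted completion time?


Compute p/w ratios and sort ascending (WSPT): [(5, 4), (7, 3), (10, 4), (9, 3)]
Compute weighted completion times:
  Job (p=5,w=4): C=5, w*C=4*5=20
  Job (p=7,w=3): C=12, w*C=3*12=36
  Job (p=10,w=4): C=22, w*C=4*22=88
  Job (p=9,w=3): C=31, w*C=3*31=93
Total weighted completion time = 237

237


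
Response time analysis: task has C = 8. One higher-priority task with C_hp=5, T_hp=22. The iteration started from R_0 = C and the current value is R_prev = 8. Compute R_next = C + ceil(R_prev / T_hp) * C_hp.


R_next = C + ceil(R_prev / T_hp) * C_hp
ceil(8 / 22) = ceil(0.3636) = 1
Interference = 1 * 5 = 5
R_next = 8 + 5 = 13

13
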